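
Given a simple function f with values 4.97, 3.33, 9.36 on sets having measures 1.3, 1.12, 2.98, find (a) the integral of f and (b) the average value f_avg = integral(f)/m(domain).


Step 1: Integral = sum(value_i * measure_i)
= 4.97*1.3 + 3.33*1.12 + 9.36*2.98
= 6.461 + 3.7296 + 27.8928
= 38.0834
Step 2: Total measure of domain = 1.3 + 1.12 + 2.98 = 5.4
Step 3: Average value = 38.0834 / 5.4 = 7.052481


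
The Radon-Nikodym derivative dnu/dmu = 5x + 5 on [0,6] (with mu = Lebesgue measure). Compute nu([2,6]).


nu(A) = integral_A (dnu/dmu) dmu = integral_2^6 (5x + 5) dx
Step 1: Antiderivative F(x) = (5/2)x^2 + 5x
Step 2: F(6) = (5/2)*6^2 + 5*6 = 90 + 30 = 120
Step 3: F(2) = (5/2)*2^2 + 5*2 = 10 + 10 = 20
Step 4: nu([2,6]) = F(6) - F(2) = 120 - 20 = 100


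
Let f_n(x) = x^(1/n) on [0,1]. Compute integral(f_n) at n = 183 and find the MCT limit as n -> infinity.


At n = 183: f_183(x) = x^(1/183).
Step 1: integral(x^(1/183), 0, 1) = [x^(1/183+1) / (1/183+1)] from 0 to 1
     = 1 / (1/183 + 1) = 1 / ((183+1)/183) = 183/(183+1)
     = 183/184 = 0.994565
Step 2: As n -> infinity, f_n(x) = x^(1/n) -> 1 for x in (0,1], and f_n is increasing in n.
By MCT, lim_n integral(f_n) = integral(lim_n f_n) = integral(1, 0, 1) = 1.
Step 3: Verify convergence: 183/184 = 0.994565 -> 1


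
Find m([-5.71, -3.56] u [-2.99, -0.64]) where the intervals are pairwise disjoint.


For pairwise disjoint intervals, m(union) = sum of lengths.
= (-3.56 - -5.71) + (-0.64 - -2.99)
= 2.15 + 2.35
= 4.5


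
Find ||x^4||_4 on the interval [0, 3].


Step 1: ||f||_4 = (integral_0^3 |x^4|^4 dx)^(1/4)
     = (integral_0^3 x^16 dx)^(1/4)
Step 2: integral_0^3 x^16 dx = [x^17/(17)] from 0 to 3 = 3^17/17
     = 129140163/17 = 7.596480e+06
Step 3: ||f||_4 = (7.596480e+06)^(1/4) = 52.49925


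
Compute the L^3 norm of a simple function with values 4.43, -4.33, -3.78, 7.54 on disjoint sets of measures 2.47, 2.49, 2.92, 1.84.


Step 1: Compute |f_i|^3 for each value:
  |4.43|^3 = 86.938307
  |-4.33|^3 = 81.182737
  |-3.78|^3 = 54.010152
  |7.54|^3 = 428.661064
Step 2: Multiply by measures and sum:
  86.938307 * 2.47 = 214.737618
  81.182737 * 2.49 = 202.145015
  54.010152 * 2.92 = 157.709644
  428.661064 * 1.84 = 788.736358
Sum = 214.737618 + 202.145015 + 157.709644 + 788.736358 = 1363.328635
Step 3: Take the p-th root:
||f||_3 = (1363.328635)^(1/3) = 11.088348


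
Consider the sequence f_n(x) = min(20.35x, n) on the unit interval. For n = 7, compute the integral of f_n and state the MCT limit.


f(x) = 20.35x on [0,1]; f_n(x) = min(20.35x, n). At n = 7:
Step 1: f(x) reaches 7 at x = 7/20.35 = 0.34398
Step 2: integral(f_7) = integral(20.35x, 0, 0.34398) + integral(7, 0.34398, 1)
       = 20.35*0.34398^2/2 + 7*(1 - 0.34398)
       = 1.203931 + 4.592138
       = 5.796069
Step 3: As n -> infinity, f_n increases to f, so by MCT integral(f_n) -> integral(f) = 20.35/2 = 10.175.
Convergence: integral(f_7) = 5.796069 -> 10.175 as n -> infinity


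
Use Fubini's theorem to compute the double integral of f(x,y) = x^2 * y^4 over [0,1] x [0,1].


By Fubini's theorem, the double integral factors as a product of single integrals:
Step 1: integral_0^1 x^2 dx = [x^3/3] from 0 to 1
     = 1^3/3 = 0.333333
Step 2: integral_0^1 y^4 dy = [y^5/5] from 0 to 1
     = 1^5/5 = 0.2
Step 3: Double integral = 0.333333 * 0.2 = 0.066667


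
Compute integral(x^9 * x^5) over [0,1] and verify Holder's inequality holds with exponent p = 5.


Step 1: Exact integral of f*g = integral(x^14, 0, 1) = 1/15
     = 0.066667
Step 2: Holder bound with p=5, q=1.25:
  ||f||_p = (integral x^45 dx)^(1/5) = (1/46)^(1/5) = 0.464995
  ||g||_q = (integral x^6.25 dx)^(1/1.25) = (1/7.25)^(1/1.25) = 0.204989
Step 3: Holder bound = ||f||_p * ||g||_q = 0.464995 * 0.204989 = 0.095319
Verification: 0.066667 <= 0.095319 (Holder holds)


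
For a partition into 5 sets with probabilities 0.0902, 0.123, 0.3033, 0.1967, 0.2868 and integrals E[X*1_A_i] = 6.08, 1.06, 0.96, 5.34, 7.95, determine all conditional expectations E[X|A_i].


For each cell A_i: E[X|A_i] = E[X*1_A_i] / P(A_i)
Step 1: E[X|A_1] = 6.08 / 0.0902 = 67.405765
Step 2: E[X|A_2] = 1.06 / 0.123 = 8.617886
Step 3: E[X|A_3] = 0.96 / 0.3033 = 3.165183
Step 4: E[X|A_4] = 5.34 / 0.1967 = 27.147941
Step 5: E[X|A_5] = 7.95 / 0.2868 = 27.719665
Verification: E[X] = sum E[X*1_A_i] = 6.08 + 1.06 + 0.96 + 5.34 + 7.95 = 21.39


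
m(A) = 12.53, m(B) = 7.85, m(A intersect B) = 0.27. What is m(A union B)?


By inclusion-exclusion: m(A u B) = m(A) + m(B) - m(A n B)
= 12.53 + 7.85 - 0.27
= 20.11


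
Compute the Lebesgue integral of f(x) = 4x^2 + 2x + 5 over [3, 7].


The Lebesgue integral of a Riemann-integrable function agrees with the Riemann integral.
Antiderivative F(x) = (4/3)x^3 + (2/2)x^2 + 5x
F(7) = (4/3)*7^3 + (2/2)*7^2 + 5*7
     = (4/3)*343 + (2/2)*49 + 5*7
     = 457.333333 + 49 + 35
     = 541.333333
F(3) = 60
Integral = F(7) - F(3) = 541.333333 - 60 = 481.333333


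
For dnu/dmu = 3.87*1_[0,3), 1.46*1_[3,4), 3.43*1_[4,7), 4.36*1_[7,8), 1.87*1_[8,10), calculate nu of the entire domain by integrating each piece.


Integrate each piece of the Radon-Nikodym derivative:
Step 1: integral_0^3 3.87 dx = 3.87*(3-0) = 3.87*3 = 11.61
Step 2: integral_3^4 1.46 dx = 1.46*(4-3) = 1.46*1 = 1.46
Step 3: integral_4^7 3.43 dx = 3.43*(7-4) = 3.43*3 = 10.29
Step 4: integral_7^8 4.36 dx = 4.36*(8-7) = 4.36*1 = 4.36
Step 5: integral_8^10 1.87 dx = 1.87*(10-8) = 1.87*2 = 3.74
Total: 11.61 + 1.46 + 10.29 + 4.36 + 3.74 = 31.46


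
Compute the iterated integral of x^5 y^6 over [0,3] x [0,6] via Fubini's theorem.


By Fubini's theorem, the double integral factors as a product of single integrals:
Step 1: integral_0^3 x^5 dx = [x^6/6] from 0 to 3
     = 3^6/6 = 121.5
Step 2: integral_0^6 y^6 dy = [y^7/7] from 0 to 6
     = 6^7/7 = 39990.857143
Step 3: Double integral = 121.5 * 39990.857143 = 4.858889e+06


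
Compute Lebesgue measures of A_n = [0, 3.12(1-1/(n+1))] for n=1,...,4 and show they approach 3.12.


By continuity of measure from below: if A_n increases to A, then m(A_n) -> m(A).
Here A = [0, 3.12], so m(A) = 3.12
Step 1: a_1 = 3.12*(1 - 1/2) = 1.56, m(A_1) = 1.56
Step 2: a_2 = 3.12*(1 - 1/3) = 2.08, m(A_2) = 2.08
Step 3: a_3 = 3.12*(1 - 1/4) = 2.34, m(A_3) = 2.34
Step 4: a_4 = 3.12*(1 - 1/5) = 2.496, m(A_4) = 2.496
Limit: m(A_n) -> m([0,3.12]) = 3.12


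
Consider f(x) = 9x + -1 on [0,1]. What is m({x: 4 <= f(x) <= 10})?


f^(-1)([4, 10]) = {x : 4 <= 9x + -1 <= 10}
Solving: (4 - -1)/9 <= x <= (10 - -1)/9
= [0.555556, 1.222222]
Intersecting with [0,1]: [0.555556, 1]
Measure = 1 - 0.555556 = 0.444444


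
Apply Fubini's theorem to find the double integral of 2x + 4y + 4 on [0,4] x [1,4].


By Fubini, integrate in x first, then y.
Step 1: Fix y, integrate over x in [0,4]:
  integral(2x + 4y + 4, x=0..4)
  = 2*(4^2 - 0^2)/2 + (4y + 4)*(4 - 0)
  = 16 + (4y + 4)*4
  = 16 + 16y + 16
  = 32 + 16y
Step 2: Integrate over y in [1,4]:
  integral(32 + 16y, y=1..4)
  = 32*3 + 16*(4^2 - 1^2)/2
  = 96 + 120
  = 216


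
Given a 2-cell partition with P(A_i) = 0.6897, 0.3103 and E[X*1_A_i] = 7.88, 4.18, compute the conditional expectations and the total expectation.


For each cell A_i: E[X|A_i] = E[X*1_A_i] / P(A_i)
Step 1: E[X|A_1] = 7.88 / 0.6897 = 11.425257
Step 2: E[X|A_2] = 4.18 / 0.3103 = 13.470835
Verification: E[X] = sum E[X*1_A_i] = 7.88 + 4.18 = 12.06


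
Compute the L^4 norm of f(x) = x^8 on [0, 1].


Step 1: ||f||_4 = (integral_0^1 |x^8|^4 dx)^(1/4)
     = (integral_0^1 x^32 dx)^(1/4)
Step 2: integral_0^1 x^32 dx = [x^33/(33)] from 0 to 1 = 1^33/33
     = 1/33 = 0.030303
Step 3: ||f||_4 = (0.030303)^(1/4) = 0.417226


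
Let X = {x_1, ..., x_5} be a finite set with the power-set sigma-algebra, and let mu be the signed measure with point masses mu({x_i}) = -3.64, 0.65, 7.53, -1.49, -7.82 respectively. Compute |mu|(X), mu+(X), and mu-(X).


Step 1: Every measurable set is a union of atoms (the cells / points), so a Hahn decomposition is
  obtained by grouping atoms by sign: P = union of atoms with mu > 0, N = union of the remaining atoms.
  Atoms in P (indices): 2, 3;  atoms in N (indices): 1, 4, 5
  Positive values: 0.65, 7.53
  Negative values: -3.64, -1.49, -7.82
Step 2: mu+(X) = mu(P) = sum of positive atom values = 8.18
Step 3: mu-(X) = -mu(N) = sum of |negative atom values| = 12.95
Step 4: |mu|(X) = mu+(X) + mu-(X) = 8.18 + 12.95 = 21.13


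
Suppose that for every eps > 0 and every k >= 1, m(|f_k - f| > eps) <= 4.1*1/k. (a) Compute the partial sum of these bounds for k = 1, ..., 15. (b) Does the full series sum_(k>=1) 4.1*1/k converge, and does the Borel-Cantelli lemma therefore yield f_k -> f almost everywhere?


Step 1: List the terms 4.1*1/k for k = 1 to 15:
  k=1: 4.1
  k=2: 2.05
  k=3: 1.366667
  k=4: 1.025
  k=5: 0.82
  k=6: 0.683333
  k=7: 0.585714
  k=8: 0.5125
  k=9: 0.455556
  k=10: 0.41
  k=11: 0.372727
  k=12: 0.341667
  k=13: 0.315385
  k=14: 0.292857
  k=15: 0.273333
Step 2: Partial sum = 4.1 + 2.05 + 1.366667 + 1.025 + 0.82 + 0.683333 + 0.585714 + 0.5125 + 0.455556 + 0.41 + 0.372727 + 0.341667 + 0.315385 + 0.292857 + 0.273333
     = 13.604739
Step 3: The full series sum_(k>=1) 4.1*1/k diverges (harmonic series, p = 1; a nonzero constant multiple of a divergent series diverges).
Step 4: The (first) Borel-Cantelli lemma requires a summable sequence of measures, so it does not apply here;
        from this bound alone no conclusion about a.e. convergence can be drawn (convergence in measure still
        gives an a.e.-convergent subsequence, but not a.e. convergence of the whole sequence).
Conclusion: series diverges; Borel-Cantelli is inconclusive about a.e. convergence of f_k.


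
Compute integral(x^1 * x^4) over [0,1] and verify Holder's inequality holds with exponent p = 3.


Step 1: Exact integral of f*g = integral(x^5, 0, 1) = 1/6
     = 0.166667
Step 2: Holder bound with p=3, q=1.5:
  ||f||_p = (integral x^3 dx)^(1/3) = (1/4)^(1/3) = 0.629961
  ||g||_q = (integral x^6 dx)^(1/1.5) = (1/7)^(1/1.5) = 0.273276
Step 3: Holder bound = ||f||_p * ||g||_q = 0.629961 * 0.273276 = 0.172153
Verification: 0.166667 <= 0.172153 (Holder holds)


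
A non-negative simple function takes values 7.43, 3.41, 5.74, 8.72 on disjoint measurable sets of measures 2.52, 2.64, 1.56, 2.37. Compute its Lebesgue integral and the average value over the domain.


Step 1: Integral = sum(value_i * measure_i)
= 7.43*2.52 + 3.41*2.64 + 5.74*1.56 + 8.72*2.37
= 18.7236 + 9.0024 + 8.9544 + 20.6664
= 57.3468
Step 2: Total measure of domain = 2.52 + 2.64 + 1.56 + 2.37 = 9.09
Step 3: Average value = 57.3468 / 9.09 = 6.308779


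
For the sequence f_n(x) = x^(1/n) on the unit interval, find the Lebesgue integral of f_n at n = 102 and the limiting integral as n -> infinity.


At n = 102: f_102(x) = x^(1/102).
Step 1: integral(x^(1/102), 0, 1) = [x^(1/102+1) / (1/102+1)] from 0 to 1
     = 1 / (1/102 + 1) = 1 / ((102+1)/102) = 102/(102+1)
     = 102/103 = 0.990291
Step 2: As n -> infinity, f_n(x) = x^(1/n) -> 1 for x in (0,1], and f_n is increasing in n.
By MCT, lim_n integral(f_n) = integral(lim_n f_n) = integral(1, 0, 1) = 1.
Step 3: Verify convergence: 102/103 = 0.990291 -> 1


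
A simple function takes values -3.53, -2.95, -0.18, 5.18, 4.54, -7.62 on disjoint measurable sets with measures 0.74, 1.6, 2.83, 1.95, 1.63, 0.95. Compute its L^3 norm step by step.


Step 1: Compute |f_i|^3 for each value:
  |-3.53|^3 = 43.986977
  |-2.95|^3 = 25.672375
  |-0.18|^3 = 0.005832
  |5.18|^3 = 138.991832
  |4.54|^3 = 93.576664
  |-7.62|^3 = 442.450728
Step 2: Multiply by measures and sum:
  43.986977 * 0.74 = 32.550363
  25.672375 * 1.6 = 41.0758
  0.005832 * 2.83 = 0.016505
  138.991832 * 1.95 = 271.034072
  93.576664 * 1.63 = 152.529962
  442.450728 * 0.95 = 420.328192
Sum = 32.550363 + 41.0758 + 0.016505 + 271.034072 + 152.529962 + 420.328192 = 917.534894
Step 3: Take the p-th root:
||f||_3 = (917.534894)^(1/3) = 9.717194


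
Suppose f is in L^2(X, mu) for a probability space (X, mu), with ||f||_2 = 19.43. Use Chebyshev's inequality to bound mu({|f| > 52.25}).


Chebyshev/Markov inequality: mu(|f| > eps) <= (||f||_p / eps)^p
Step 1: ||f||_2 / eps = 19.43 / 52.25 = 0.371866
Step 2: Raise to power p = 2:
  (0.371866)^2 = 0.138284
Step 3: Therefore mu(|f| > 52.25) <= 0.138284


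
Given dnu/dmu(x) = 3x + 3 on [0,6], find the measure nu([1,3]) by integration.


nu(A) = integral_A (dnu/dmu) dmu = integral_1^3 (3x + 3) dx
Step 1: Antiderivative F(x) = (3/2)x^2 + 3x
Step 2: F(3) = (3/2)*3^2 + 3*3 = 13.5 + 9 = 22.5
Step 3: F(1) = (3/2)*1^2 + 3*1 = 1.5 + 3 = 4.5
Step 4: nu([1,3]) = F(3) - F(1) = 22.5 - 4.5 = 18


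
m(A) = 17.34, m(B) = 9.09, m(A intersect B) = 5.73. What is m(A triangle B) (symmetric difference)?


m(A Delta B) = m(A) + m(B) - 2*m(A n B)
= 17.34 + 9.09 - 2*5.73
= 17.34 + 9.09 - 11.46
= 14.97


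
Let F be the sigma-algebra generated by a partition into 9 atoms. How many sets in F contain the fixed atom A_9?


Each element of F is a union of some subset S of the 9 atoms.
The element contains A_9 iff A_9 is in S.
So we count subsets S of {A_1,...,A_9} with A_9 in S: choose freely among the other 8 atoms.
Count = 2^(9-1) = 2^8 = 256.


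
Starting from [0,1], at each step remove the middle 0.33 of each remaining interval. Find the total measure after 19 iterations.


Step 1: At each step, fraction remaining = 1 - 0.33 = 0.67
Step 2: After 19 steps, measure = (0.67)^19
Result = 4.959310e-04


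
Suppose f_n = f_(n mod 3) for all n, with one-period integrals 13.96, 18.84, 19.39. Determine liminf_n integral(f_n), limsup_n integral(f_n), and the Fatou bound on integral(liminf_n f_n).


The sequence (integral(f_n)) is periodic with period 3, repeating the values 13.96, 18.84, 19.39 indefinitely.
Step 1: For a periodic sequence, every tail (a_m, a_(m+1), ...) contains all 3 period values infinitely often.
Step 2: Hence inf of every tail = min of the period values = min(13.96, 18.84, 19.39) = 13.96.
        liminf_n integral(f_n) = sup over m of (inf of tail from m) = 13.96.
Step 3: Similarly sup of every tail = max of the period values = 19.39.
        limsup_n integral(f_n) = 19.39.
Step 4: Fatou's lemma: integral(liminf_n f_n) <= liminf_n integral(f_n) = 13.96.
        So the integral of the pointwise liminf is at most 13.96.


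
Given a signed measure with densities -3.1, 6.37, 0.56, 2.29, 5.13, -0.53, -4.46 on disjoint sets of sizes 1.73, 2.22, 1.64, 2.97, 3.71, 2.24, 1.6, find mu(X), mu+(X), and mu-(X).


Step 1: Compute signed measure on each set:
  Set 1: -3.1 * 1.73 = -5.363
  Set 2: 6.37 * 2.22 = 14.1414
  Set 3: 0.56 * 1.64 = 0.9184
  Set 4: 2.29 * 2.97 = 6.8013
  Set 5: 5.13 * 3.71 = 19.0323
  Set 6: -0.53 * 2.24 = -1.1872
  Set 7: -4.46 * 1.6 = -7.136
Step 2: Total signed measure = (-5.363) + (14.1414) + (0.9184) + (6.8013) + (19.0323) + (-1.1872) + (-7.136)
     = 27.2072
Step 3: Positive part mu+(X) = sum of positive contributions = 40.8934
Step 4: Negative part mu-(X) = |sum of negative contributions| = 13.6862


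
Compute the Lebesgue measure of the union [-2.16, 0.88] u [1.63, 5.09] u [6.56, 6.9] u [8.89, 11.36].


For pairwise disjoint intervals, m(union) = sum of lengths.
= (0.88 - -2.16) + (5.09 - 1.63) + (6.9 - 6.56) + (11.36 - 8.89)
= 3.04 + 3.46 + 0.34 + 2.47
= 9.31


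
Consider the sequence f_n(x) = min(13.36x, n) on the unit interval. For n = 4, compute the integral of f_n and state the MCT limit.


f(x) = 13.36x on [0,1]; f_n(x) = min(13.36x, n). At n = 4:
Step 1: f(x) reaches 4 at x = 4/13.36 = 0.299401
Step 2: integral(f_4) = integral(13.36x, 0, 0.299401) + integral(4, 0.299401, 1)
       = 13.36*0.299401^2/2 + 4*(1 - 0.299401)
       = 0.598802 + 2.802395
       = 3.401198
Step 3: As n -> infinity, f_n increases to f, so by MCT integral(f_n) -> integral(f) = 13.36/2 = 6.68.
Convergence: integral(f_4) = 3.401198 -> 6.68 as n -> infinity


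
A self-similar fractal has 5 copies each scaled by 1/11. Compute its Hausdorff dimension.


For a self-similar set with N copies scaled by 1/r:
dim_H = log(N)/log(r) = log(5)/log(11)
= 1.609438/2.397895
= 0.671188


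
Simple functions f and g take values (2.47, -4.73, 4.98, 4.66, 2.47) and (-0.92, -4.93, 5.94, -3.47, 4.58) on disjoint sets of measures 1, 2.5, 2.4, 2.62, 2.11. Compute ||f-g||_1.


Step 1: Compute differences f_i - g_i:
  2.47 - -0.92 = 3.39
  -4.73 - -4.93 = 0.2
  4.98 - 5.94 = -0.96
  4.66 - -3.47 = 8.13
  2.47 - 4.58 = -2.11
Step 2: Compute |diff|^1 * measure for each set:
  |3.39|^1 * 1 = 3.39 * 1 = 3.39
  |0.2|^1 * 2.5 = 0.2 * 2.5 = 0.5
  |-0.96|^1 * 2.4 = 0.96 * 2.4 = 2.304
  |8.13|^1 * 2.62 = 8.13 * 2.62 = 21.3006
  |-2.11|^1 * 2.11 = 2.11 * 2.11 = 4.4521
Step 3: Sum = 31.9467
Step 4: ||f-g||_1 = (31.9467)^(1/1) = 31.9467


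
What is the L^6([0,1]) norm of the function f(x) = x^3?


Step 1: ||f||_6 = (integral_0^1 |x^3|^6 dx)^(1/6)
     = (integral_0^1 x^18 dx)^(1/6)
Step 2: integral_0^1 x^18 dx = [x^19/(19)] from 0 to 1 = 1^19/19
     = 1/19 = 0.052632
Step 3: ||f||_6 = (0.052632)^(1/6) = 0.612173


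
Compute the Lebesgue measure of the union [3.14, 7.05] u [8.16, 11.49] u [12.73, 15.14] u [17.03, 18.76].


For pairwise disjoint intervals, m(union) = sum of lengths.
= (7.05 - 3.14) + (11.49 - 8.16) + (15.14 - 12.73) + (18.76 - 17.03)
= 3.91 + 3.33 + 2.41 + 1.73
= 11.38


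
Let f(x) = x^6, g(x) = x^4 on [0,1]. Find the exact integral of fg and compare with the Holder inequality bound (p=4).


Step 1: Exact integral of f*g = integral(x^10, 0, 1) = 1/11
     = 0.090909
Step 2: Holder bound with p=4, q=1.333333:
  ||f||_p = (integral x^24 dx)^(1/4) = (1/25)^(1/4) = 0.447214
  ||g||_q = (integral x^5.333333 dx)^(1/1.333333) = (1/6.333333)^(1/1.333333) = 0.250482
Step 3: Holder bound = ||f||_p * ||g||_q = 0.447214 * 0.250482 = 0.112019
Verification: 0.090909 <= 0.112019 (Holder holds)


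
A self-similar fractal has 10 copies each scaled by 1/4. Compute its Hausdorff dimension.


For a self-similar set with N copies scaled by 1/r:
dim_H = log(N)/log(r) = log(10)/log(4)
= 2.302585/1.386294
= 1.660964


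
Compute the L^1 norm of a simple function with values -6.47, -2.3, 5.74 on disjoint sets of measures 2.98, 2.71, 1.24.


Step 1: Compute |f_i|^1 for each value:
  |-6.47|^1 = 6.47
  |-2.3|^1 = 2.3
  |5.74|^1 = 5.74
Step 2: Multiply by measures and sum:
  6.47 * 2.98 = 19.2806
  2.3 * 2.71 = 6.233
  5.74 * 1.24 = 7.1176
Sum = 19.2806 + 6.233 + 7.1176 = 32.6312
Step 3: Take the p-th root:
||f||_1 = (32.6312)^(1/1) = 32.6312


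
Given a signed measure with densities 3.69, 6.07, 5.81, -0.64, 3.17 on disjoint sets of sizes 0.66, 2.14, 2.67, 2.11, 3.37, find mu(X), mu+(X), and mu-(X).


Step 1: Compute signed measure on each set:
  Set 1: 3.69 * 0.66 = 2.4354
  Set 2: 6.07 * 2.14 = 12.9898
  Set 3: 5.81 * 2.67 = 15.5127
  Set 4: -0.64 * 2.11 = -1.3504
  Set 5: 3.17 * 3.37 = 10.6829
Step 2: Total signed measure = (2.4354) + (12.9898) + (15.5127) + (-1.3504) + (10.6829)
     = 40.2704
Step 3: Positive part mu+(X) = sum of positive contributions = 41.6208
Step 4: Negative part mu-(X) = |sum of negative contributions| = 1.3504


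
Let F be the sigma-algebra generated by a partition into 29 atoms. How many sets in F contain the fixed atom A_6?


Each element of F is a union of some subset S of the 29 atoms.
The element contains A_6 iff A_6 is in S.
So we count subsets S of {A_1,...,A_29} with A_6 in S: choose freely among the other 28 atoms.
Count = 2^(29-1) = 2^28 = 268435456.


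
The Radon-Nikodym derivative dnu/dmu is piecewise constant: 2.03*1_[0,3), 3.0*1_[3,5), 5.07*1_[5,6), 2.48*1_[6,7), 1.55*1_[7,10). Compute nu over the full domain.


Integrate each piece of the Radon-Nikodym derivative:
Step 1: integral_0^3 2.03 dx = 2.03*(3-0) = 2.03*3 = 6.09
Step 2: integral_3^5 3.0 dx = 3.0*(5-3) = 3.0*2 = 6
Step 3: integral_5^6 5.07 dx = 5.07*(6-5) = 5.07*1 = 5.07
Step 4: integral_6^7 2.48 dx = 2.48*(7-6) = 2.48*1 = 2.48
Step 5: integral_7^10 1.55 dx = 1.55*(10-7) = 1.55*3 = 4.65
Total: 6.09 + 6 + 5.07 + 2.48 + 4.65 = 24.29


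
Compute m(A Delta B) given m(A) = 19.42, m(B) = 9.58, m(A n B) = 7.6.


m(A Delta B) = m(A) + m(B) - 2*m(A n B)
= 19.42 + 9.58 - 2*7.6
= 19.42 + 9.58 - 15.2
= 13.8


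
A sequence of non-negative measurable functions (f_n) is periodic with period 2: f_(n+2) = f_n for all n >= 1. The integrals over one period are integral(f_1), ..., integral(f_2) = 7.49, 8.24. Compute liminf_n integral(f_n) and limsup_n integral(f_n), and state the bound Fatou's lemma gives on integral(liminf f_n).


The sequence (integral(f_n)) is periodic with period 2, repeating the values 7.49, 8.24 indefinitely.
Step 1: For a periodic sequence, every tail (a_m, a_(m+1), ...) contains all 2 period values infinitely often.
Step 2: Hence inf of every tail = min of the period values = min(7.49, 8.24) = 7.49.
        liminf_n integral(f_n) = sup over m of (inf of tail from m) = 7.49.
Step 3: Similarly sup of every tail = max of the period values = 8.24.
        limsup_n integral(f_n) = 8.24.
Step 4: Fatou's lemma: integral(liminf_n f_n) <= liminf_n integral(f_n) = 7.49.
        So the integral of the pointwise liminf is at most 7.49.


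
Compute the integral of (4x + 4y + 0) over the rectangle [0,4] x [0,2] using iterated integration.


By Fubini, integrate in x first, then y.
Step 1: Fix y, integrate over x in [0,4]:
  integral(4x + 4y + 0, x=0..4)
  = 4*(4^2 - 0^2)/2 + (4y + 0)*(4 - 0)
  = 32 + (4y + 0)*4
  = 32 + 16y + 0
  = 32 + 16y
Step 2: Integrate over y in [0,2]:
  integral(32 + 16y, y=0..2)
  = 32*2 + 16*(2^2 - 0^2)/2
  = 64 + 32
  = 96


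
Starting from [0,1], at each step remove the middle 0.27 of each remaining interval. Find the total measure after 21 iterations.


Step 1: At each step, fraction remaining = 1 - 0.27 = 0.73
Step 2: After 21 steps, measure = (0.73)^21
Result = 0.001348


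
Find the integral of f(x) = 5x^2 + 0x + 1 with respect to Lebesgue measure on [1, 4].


The Lebesgue integral of a Riemann-integrable function agrees with the Riemann integral.
Antiderivative F(x) = (5/3)x^3 + (0/2)x^2 + 1x
F(4) = (5/3)*4^3 + (0/2)*4^2 + 1*4
     = (5/3)*64 + (0/2)*16 + 1*4
     = 106.666667 + 0.0 + 4
     = 110.666667
F(1) = 2.666667
Integral = F(4) - F(1) = 110.666667 - 2.666667 = 108


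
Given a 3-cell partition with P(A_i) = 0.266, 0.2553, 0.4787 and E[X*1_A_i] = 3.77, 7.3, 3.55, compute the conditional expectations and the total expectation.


For each cell A_i: E[X|A_i] = E[X*1_A_i] / P(A_i)
Step 1: E[X|A_1] = 3.77 / 0.266 = 14.172932
Step 2: E[X|A_2] = 7.3 / 0.2553 = 28.593811
Step 3: E[X|A_3] = 3.55 / 0.4787 = 7.415918
Verification: E[X] = sum E[X*1_A_i] = 3.77 + 7.3 + 3.55 = 14.62


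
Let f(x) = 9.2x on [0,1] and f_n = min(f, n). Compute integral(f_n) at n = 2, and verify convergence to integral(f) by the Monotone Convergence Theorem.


f(x) = 9.2x on [0,1]; f_n(x) = min(9.2x, n). At n = 2:
Step 1: f(x) reaches 2 at x = 2/9.2 = 0.217391
Step 2: integral(f_2) = integral(9.2x, 0, 0.217391) + integral(2, 0.217391, 1)
       = 9.2*0.217391^2/2 + 2*(1 - 0.217391)
       = 0.217391 + 1.565217
       = 1.782609
Step 3: As n -> infinity, f_n increases to f, so by MCT integral(f_n) -> integral(f) = 9.2/2 = 4.6.
Convergence: integral(f_2) = 1.782609 -> 4.6 as n -> infinity


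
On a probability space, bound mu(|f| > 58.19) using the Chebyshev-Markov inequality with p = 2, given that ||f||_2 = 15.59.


Chebyshev/Markov inequality: mu(|f| > eps) <= (||f||_p / eps)^p
Step 1: ||f||_2 / eps = 15.59 / 58.19 = 0.267915
Step 2: Raise to power p = 2:
  (0.267915)^2 = 0.071779
Step 3: Therefore mu(|f| > 58.19) <= 0.071779


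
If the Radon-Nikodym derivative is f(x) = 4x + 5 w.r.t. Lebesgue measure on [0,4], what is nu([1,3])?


nu(A) = integral_A (dnu/dmu) dmu = integral_1^3 (4x + 5) dx
Step 1: Antiderivative F(x) = (4/2)x^2 + 5x
Step 2: F(3) = (4/2)*3^2 + 5*3 = 18 + 15 = 33
Step 3: F(1) = (4/2)*1^2 + 5*1 = 2 + 5 = 7
Step 4: nu([1,3]) = F(3) - F(1) = 33 - 7 = 26


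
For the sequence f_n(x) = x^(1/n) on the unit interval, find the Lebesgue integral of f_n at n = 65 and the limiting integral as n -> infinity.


At n = 65: f_65(x) = x^(1/65).
Step 1: integral(x^(1/65), 0, 1) = [x^(1/65+1) / (1/65+1)] from 0 to 1
     = 1 / (1/65 + 1) = 1 / ((65+1)/65) = 65/(65+1)
     = 65/66 = 0.984848
Step 2: As n -> infinity, f_n(x) = x^(1/n) -> 1 for x in (0,1], and f_n is increasing in n.
By MCT, lim_n integral(f_n) = integral(lim_n f_n) = integral(1, 0, 1) = 1.
Step 3: Verify convergence: 65/66 = 0.984848 -> 1


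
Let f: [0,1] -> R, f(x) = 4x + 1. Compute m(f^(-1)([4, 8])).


f^(-1)([4, 8]) = {x : 4 <= 4x + 1 <= 8}
Solving: (4 - 1)/4 <= x <= (8 - 1)/4
= [0.75, 1.75]
Intersecting with [0,1]: [0.75, 1]
Measure = 1 - 0.75 = 0.25


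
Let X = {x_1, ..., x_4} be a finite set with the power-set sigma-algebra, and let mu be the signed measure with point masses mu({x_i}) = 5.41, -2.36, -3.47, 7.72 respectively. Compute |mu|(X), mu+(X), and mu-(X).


Step 1: Every measurable set is a union of atoms (the cells / points), so a Hahn decomposition is
  obtained by grouping atoms by sign: P = union of atoms with mu > 0, N = union of the remaining atoms.
  Atoms in P (indices): 1, 4;  atoms in N (indices): 2, 3
  Positive values: 5.41, 7.72
  Negative values: -2.36, -3.47
Step 2: mu+(X) = mu(P) = sum of positive atom values = 13.13
Step 3: mu-(X) = -mu(N) = sum of |negative atom values| = 5.83
Step 4: |mu|(X) = mu+(X) + mu-(X) = 13.13 + 5.83 = 18.96


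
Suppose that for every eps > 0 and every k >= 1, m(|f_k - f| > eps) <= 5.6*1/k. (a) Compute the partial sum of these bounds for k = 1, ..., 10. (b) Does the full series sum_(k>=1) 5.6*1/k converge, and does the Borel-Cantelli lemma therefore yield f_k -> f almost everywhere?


Step 1: List the terms 5.6*1/k for k = 1 to 10:
  k=1: 5.6
  k=2: 2.8
  k=3: 1.866667
  k=4: 1.4
  k=5: 1.12
  k=6: 0.933333
  k=7: 0.8
  k=8: 0.7
  k=9: 0.622222
  k=10: 0.56
Step 2: Partial sum = 5.6 + 2.8 + 1.866667 + 1.4 + 1.12 + 0.933333 + 0.8 + 0.7 + 0.622222 + 0.56
     = 16.402222
Step 3: The full series sum_(k>=1) 5.6*1/k diverges (harmonic series, p = 1; a nonzero constant multiple of a divergent series diverges).
Step 4: The (first) Borel-Cantelli lemma requires a summable sequence of measures, so it does not apply here;
        from this bound alone no conclusion about a.e. convergence can be drawn (convergence in measure still
        gives an a.e.-convergent subsequence, but not a.e. convergence of the whole sequence).
Conclusion: series diverges; Borel-Cantelli is inconclusive about a.e. convergence of f_k.


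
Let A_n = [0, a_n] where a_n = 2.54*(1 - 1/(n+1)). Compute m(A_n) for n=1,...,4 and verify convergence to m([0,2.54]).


By continuity of measure from below: if A_n increases to A, then m(A_n) -> m(A).
Here A = [0, 2.54], so m(A) = 2.54
Step 1: a_1 = 2.54*(1 - 1/2) = 1.27, m(A_1) = 1.27
Step 2: a_2 = 2.54*(1 - 1/3) = 1.6933, m(A_2) = 1.6933
Step 3: a_3 = 2.54*(1 - 1/4) = 1.905, m(A_3) = 1.905
Step 4: a_4 = 2.54*(1 - 1/5) = 2.032, m(A_4) = 2.032
Limit: m(A_n) -> m([0,2.54]) = 2.54


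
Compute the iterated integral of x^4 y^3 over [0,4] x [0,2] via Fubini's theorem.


By Fubini's theorem, the double integral factors as a product of single integrals:
Step 1: integral_0^4 x^4 dx = [x^5/5] from 0 to 4
     = 4^5/5 = 204.8
Step 2: integral_0^2 y^3 dy = [y^4/4] from 0 to 2
     = 2^4/4 = 4
Step 3: Double integral = 204.8 * 4 = 819.2


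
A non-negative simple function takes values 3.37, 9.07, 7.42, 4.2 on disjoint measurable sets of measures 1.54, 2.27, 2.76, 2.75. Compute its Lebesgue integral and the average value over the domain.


Step 1: Integral = sum(value_i * measure_i)
= 3.37*1.54 + 9.07*2.27 + 7.42*2.76 + 4.2*2.75
= 5.1898 + 20.5889 + 20.4792 + 11.55
= 57.8079
Step 2: Total measure of domain = 1.54 + 2.27 + 2.76 + 2.75 = 9.32
Step 3: Average value = 57.8079 / 9.32 = 6.202564


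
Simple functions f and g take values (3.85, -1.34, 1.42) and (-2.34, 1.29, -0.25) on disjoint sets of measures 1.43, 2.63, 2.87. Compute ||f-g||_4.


Step 1: Compute differences f_i - g_i:
  3.85 - -2.34 = 6.19
  -1.34 - 1.29 = -2.63
  1.42 - -0.25 = 1.67
Step 2: Compute |diff|^4 * measure for each set:
  |6.19|^4 * 1.43 = 1468.123519 * 1.43 = 2099.416632
  |-2.63|^4 * 2.63 = 47.843506 * 2.63 = 125.82842
  |1.67|^4 * 2.87 = 7.777963 * 2.87 = 22.322754
Step 3: Sum = 2247.567807
Step 4: ||f-g||_4 = (2247.567807)^(1/4) = 6.885385


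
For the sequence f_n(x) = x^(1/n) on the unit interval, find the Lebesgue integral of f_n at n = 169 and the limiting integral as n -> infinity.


At n = 169: f_169(x) = x^(1/169).
Step 1: integral(x^(1/169), 0, 1) = [x^(1/169+1) / (1/169+1)] from 0 to 1
     = 1 / (1/169 + 1) = 1 / ((169+1)/169) = 169/(169+1)
     = 169/170 = 0.994118
Step 2: As n -> infinity, f_n(x) = x^(1/n) -> 1 for x in (0,1], and f_n is increasing in n.
By MCT, lim_n integral(f_n) = integral(lim_n f_n) = integral(1, 0, 1) = 1.
Step 3: Verify convergence: 169/170 = 0.994118 -> 1


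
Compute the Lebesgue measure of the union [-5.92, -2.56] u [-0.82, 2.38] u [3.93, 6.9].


For pairwise disjoint intervals, m(union) = sum of lengths.
= (-2.56 - -5.92) + (2.38 - -0.82) + (6.9 - 3.93)
= 3.36 + 3.2 + 2.97
= 9.53


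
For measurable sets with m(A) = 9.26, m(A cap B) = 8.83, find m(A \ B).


m(A \ B) = m(A) - m(A n B)
= 9.26 - 8.83
= 0.43


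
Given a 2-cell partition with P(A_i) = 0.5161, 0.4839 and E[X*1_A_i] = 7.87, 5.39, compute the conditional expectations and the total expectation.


For each cell A_i: E[X|A_i] = E[X*1_A_i] / P(A_i)
Step 1: E[X|A_1] = 7.87 / 0.5161 = 15.248983
Step 2: E[X|A_2] = 5.39 / 0.4839 = 11.138665
Verification: E[X] = sum E[X*1_A_i] = 7.87 + 5.39 = 13.26


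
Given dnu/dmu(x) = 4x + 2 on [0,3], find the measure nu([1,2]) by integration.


nu(A) = integral_A (dnu/dmu) dmu = integral_1^2 (4x + 2) dx
Step 1: Antiderivative F(x) = (4/2)x^2 + 2x
Step 2: F(2) = (4/2)*2^2 + 2*2 = 8 + 4 = 12
Step 3: F(1) = (4/2)*1^2 + 2*1 = 2 + 2 = 4
Step 4: nu([1,2]) = F(2) - F(1) = 12 - 4 = 8


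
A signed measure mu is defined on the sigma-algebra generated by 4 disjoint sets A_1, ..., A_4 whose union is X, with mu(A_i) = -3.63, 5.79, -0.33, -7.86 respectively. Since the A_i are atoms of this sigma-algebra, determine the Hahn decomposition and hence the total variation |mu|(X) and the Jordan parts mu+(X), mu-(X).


Step 1: Every measurable set is a union of atoms (the cells / points), so a Hahn decomposition is
  obtained by grouping atoms by sign: P = union of atoms with mu > 0, N = union of the remaining atoms.
  Atoms in P (indices): 2;  atoms in N (indices): 1, 3, 4
  Positive values: 5.79
  Negative values: -3.63, -0.33, -7.86
Step 2: mu+(X) = mu(P) = sum of positive atom values = 5.79
Step 3: mu-(X) = -mu(N) = sum of |negative atom values| = 11.82
Step 4: |mu|(X) = mu+(X) + mu-(X) = 5.79 + 11.82 = 17.61


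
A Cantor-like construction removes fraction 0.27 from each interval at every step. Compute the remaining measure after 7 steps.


Step 1: At each step, fraction remaining = 1 - 0.27 = 0.73
Step 2: After 7 steps, measure = (0.73)^7
Result = 0.110474


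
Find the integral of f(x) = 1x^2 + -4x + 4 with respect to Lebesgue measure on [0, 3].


The Lebesgue integral of a Riemann-integrable function agrees with the Riemann integral.
Antiderivative F(x) = (1/3)x^3 + (-4/2)x^2 + 4x
F(3) = (1/3)*3^3 + (-4/2)*3^2 + 4*3
     = (1/3)*27 + (-4/2)*9 + 4*3
     = 9 + -18 + 12
     = 3
F(0) = 0.0
Integral = F(3) - F(0) = 3 - 0.0 = 3


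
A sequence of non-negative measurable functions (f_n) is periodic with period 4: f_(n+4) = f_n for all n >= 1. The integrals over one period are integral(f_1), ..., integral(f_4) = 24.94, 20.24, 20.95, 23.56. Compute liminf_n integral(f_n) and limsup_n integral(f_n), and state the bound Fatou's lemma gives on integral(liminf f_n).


The sequence (integral(f_n)) is periodic with period 4, repeating the values 24.94, 20.24, 20.95, 23.56 indefinitely.
Step 1: For a periodic sequence, every tail (a_m, a_(m+1), ...) contains all 4 period values infinitely often.
Step 2: Hence inf of every tail = min of the period values = min(24.94, 20.24, 20.95, 23.56) = 20.24.
        liminf_n integral(f_n) = sup over m of (inf of tail from m) = 20.24.
Step 3: Similarly sup of every tail = max of the period values = 24.94.
        limsup_n integral(f_n) = 24.94.
Step 4: Fatou's lemma: integral(liminf_n f_n) <= liminf_n integral(f_n) = 20.24.
        So the integral of the pointwise liminf is at most 20.24.


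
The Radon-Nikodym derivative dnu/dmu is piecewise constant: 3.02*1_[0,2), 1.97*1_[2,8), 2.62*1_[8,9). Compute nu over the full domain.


Integrate each piece of the Radon-Nikodym derivative:
Step 1: integral_0^2 3.02 dx = 3.02*(2-0) = 3.02*2 = 6.04
Step 2: integral_2^8 1.97 dx = 1.97*(8-2) = 1.97*6 = 11.82
Step 3: integral_8^9 2.62 dx = 2.62*(9-8) = 2.62*1 = 2.62
Total: 6.04 + 11.82 + 2.62 = 20.48


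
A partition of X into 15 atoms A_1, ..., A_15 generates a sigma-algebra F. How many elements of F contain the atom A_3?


Each element of F is a union of some subset S of the 15 atoms.
The element contains A_3 iff A_3 is in S.
So we count subsets S of {A_1,...,A_15} with A_3 in S: choose freely among the other 14 atoms.
Count = 2^(15-1) = 2^14 = 16384.


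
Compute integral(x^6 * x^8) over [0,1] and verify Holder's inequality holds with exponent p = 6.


Step 1: Exact integral of f*g = integral(x^14, 0, 1) = 1/15
     = 0.066667
Step 2: Holder bound with p=6, q=1.2:
  ||f||_p = (integral x^36 dx)^(1/6) = (1/37)^(1/6) = 0.547814
  ||g||_q = (integral x^9.6 dx)^(1/1.2) = (1/10.6)^(1/1.2) = 0.139823
Step 3: Holder bound = ||f||_p * ||g||_q = 0.547814 * 0.139823 = 0.076597
Verification: 0.066667 <= 0.076597 (Holder holds)


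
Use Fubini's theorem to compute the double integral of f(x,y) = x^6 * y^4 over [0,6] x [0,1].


By Fubini's theorem, the double integral factors as a product of single integrals:
Step 1: integral_0^6 x^6 dx = [x^7/7] from 0 to 6
     = 6^7/7 = 39990.857143
Step 2: integral_0^1 y^4 dy = [y^5/5] from 0 to 1
     = 1^5/5 = 0.2
Step 3: Double integral = 39990.857143 * 0.2 = 7998.171429


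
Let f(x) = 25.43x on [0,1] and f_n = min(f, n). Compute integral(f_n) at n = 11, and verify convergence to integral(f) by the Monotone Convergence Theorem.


f(x) = 25.43x on [0,1]; f_n(x) = min(25.43x, n). At n = 11:
Step 1: f(x) reaches 11 at x = 11/25.43 = 0.43256
Step 2: integral(f_11) = integral(25.43x, 0, 0.43256) + integral(11, 0.43256, 1)
       = 25.43*0.43256^2/2 + 11*(1 - 0.43256)
       = 2.37908 + 6.24184
       = 8.62092
Step 3: As n -> infinity, f_n increases to f, so by MCT integral(f_n) -> integral(f) = 25.43/2 = 12.715.
Convergence: integral(f_11) = 8.62092 -> 12.715 as n -> infinity


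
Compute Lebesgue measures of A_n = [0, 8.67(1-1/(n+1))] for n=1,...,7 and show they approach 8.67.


By continuity of measure from below: if A_n increases to A, then m(A_n) -> m(A).
Here A = [0, 8.67], so m(A) = 8.67
Step 1: a_1 = 8.67*(1 - 1/2) = 4.335, m(A_1) = 4.335
Step 2: a_2 = 8.67*(1 - 1/3) = 5.78, m(A_2) = 5.78
Step 3: a_3 = 8.67*(1 - 1/4) = 6.5025, m(A_3) = 6.5025
Step 4: a_4 = 8.67*(1 - 1/5) = 6.936, m(A_4) = 6.936
Step 5: a_5 = 8.67*(1 - 1/6) = 7.225, m(A_5) = 7.225
Step 6: a_6 = 8.67*(1 - 1/7) = 7.4314, m(A_6) = 7.4314
Step 7: a_7 = 8.67*(1 - 1/8) = 7.5862, m(A_7) = 7.5862
Limit: m(A_n) -> m([0,8.67]) = 8.67


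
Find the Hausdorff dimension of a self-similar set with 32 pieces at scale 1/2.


For a self-similar set with N copies scaled by 1/r:
dim_H = log(N)/log(r) = log(32)/log(2)
= 3.465736/0.693147
= 5


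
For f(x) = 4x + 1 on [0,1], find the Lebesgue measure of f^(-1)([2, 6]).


f^(-1)([2, 6]) = {x : 2 <= 4x + 1 <= 6}
Solving: (2 - 1)/4 <= x <= (6 - 1)/4
= [0.25, 1.25]
Intersecting with [0,1]: [0.25, 1]
Measure = 1 - 0.25 = 0.75


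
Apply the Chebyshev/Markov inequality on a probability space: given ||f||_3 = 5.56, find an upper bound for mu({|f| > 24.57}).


Chebyshev/Markov inequality: mu(|f| > eps) <= (||f||_p / eps)^p
Step 1: ||f||_3 / eps = 5.56 / 24.57 = 0.226292
Step 2: Raise to power p = 3:
  (0.226292)^3 = 0.011588
Step 3: Therefore mu(|f| > 24.57) <= 0.011588


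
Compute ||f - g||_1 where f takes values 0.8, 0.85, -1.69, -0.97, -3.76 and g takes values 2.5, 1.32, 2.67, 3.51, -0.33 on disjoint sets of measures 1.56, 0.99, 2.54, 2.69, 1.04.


Step 1: Compute differences f_i - g_i:
  0.8 - 2.5 = -1.7
  0.85 - 1.32 = -0.47
  -1.69 - 2.67 = -4.36
  -0.97 - 3.51 = -4.48
  -3.76 - -0.33 = -3.43
Step 2: Compute |diff|^1 * measure for each set:
  |-1.7|^1 * 1.56 = 1.7 * 1.56 = 2.652
  |-0.47|^1 * 0.99 = 0.47 * 0.99 = 0.4653
  |-4.36|^1 * 2.54 = 4.36 * 2.54 = 11.0744
  |-4.48|^1 * 2.69 = 4.48 * 2.69 = 12.0512
  |-3.43|^1 * 1.04 = 3.43 * 1.04 = 3.5672
Step 3: Sum = 29.8101
Step 4: ||f-g||_1 = (29.8101)^(1/1) = 29.8101


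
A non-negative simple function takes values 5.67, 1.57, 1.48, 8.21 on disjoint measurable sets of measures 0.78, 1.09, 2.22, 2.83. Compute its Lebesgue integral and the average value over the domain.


Step 1: Integral = sum(value_i * measure_i)
= 5.67*0.78 + 1.57*1.09 + 1.48*2.22 + 8.21*2.83
= 4.4226 + 1.7113 + 3.2856 + 23.2343
= 32.6538
Step 2: Total measure of domain = 0.78 + 1.09 + 2.22 + 2.83 = 6.92
Step 3: Average value = 32.6538 / 6.92 = 4.718757


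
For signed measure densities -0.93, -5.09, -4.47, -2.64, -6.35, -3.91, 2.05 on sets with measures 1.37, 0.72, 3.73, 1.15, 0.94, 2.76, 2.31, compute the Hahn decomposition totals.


Step 1: Compute signed measure on each set:
  Set 1: -0.93 * 1.37 = -1.2741
  Set 2: -5.09 * 0.72 = -3.6648
  Set 3: -4.47 * 3.73 = -16.6731
  Set 4: -2.64 * 1.15 = -3.036
  Set 5: -6.35 * 0.94 = -5.969
  Set 6: -3.91 * 2.76 = -10.7916
  Set 7: 2.05 * 2.31 = 4.7355
Step 2: Total signed measure = (-1.2741) + (-3.6648) + (-16.6731) + (-3.036) + (-5.969) + (-10.7916) + (4.7355)
     = -36.6731
Step 3: Positive part mu+(X) = sum of positive contributions = 4.7355
Step 4: Negative part mu-(X) = |sum of negative contributions| = 41.4086


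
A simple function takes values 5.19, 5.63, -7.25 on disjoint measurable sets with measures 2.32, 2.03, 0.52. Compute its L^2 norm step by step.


Step 1: Compute |f_i|^2 for each value:
  |5.19|^2 = 26.9361
  |5.63|^2 = 31.6969
  |-7.25|^2 = 52.5625
Step 2: Multiply by measures and sum:
  26.9361 * 2.32 = 62.491752
  31.6969 * 2.03 = 64.344707
  52.5625 * 0.52 = 27.3325
Sum = 62.491752 + 64.344707 + 27.3325 = 154.168959
Step 3: Take the p-th root:
||f||_2 = (154.168959)^(1/2) = 12.416479


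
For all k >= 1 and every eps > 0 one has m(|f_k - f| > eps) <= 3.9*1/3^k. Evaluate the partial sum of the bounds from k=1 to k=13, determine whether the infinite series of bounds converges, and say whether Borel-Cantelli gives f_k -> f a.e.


Step 1: List the terms 3.9*1/3^k for k = 1 to 13:
  k=1: 1.3
  k=2: 0.433333
  k=3: 0.144444
  k=4: 0.048148
  k=5: 0.016049
  k=6: 0.00535
  k=7: 0.001783
  k=8: 5.944216e-04
  k=9: 1.981405e-04
  k=10: 6.604684e-05
  k=11: 2.201561e-05
  k=12: 7.338538e-06
  k=13: 2.446179e-06
Step 2: Partial sum = 1.3 + 0.433333 + 0.144444 + 0.048148 + 0.016049 + 0.00535 + 0.001783 + 5.944216e-04 + 1.981405e-04 + 6.604684e-05 + 2.201561e-05 + 7.338538e-06 + 2.446179e-06
     = 1.949999
Step 3: The full series sum_(k>=1) 3.9*1/3^k converges (geometric series with ratio 1/3 < 1; a constant multiple of a convergent series converges).
Step 4: Fix eps > 0. Since sum_k m(|f_k - f| > eps) < infinity, the Borel-Cantelli lemma gives
        m(limsup_k {|f_k - f| > eps}) = 0, i.e. for a.e. x, |f_k(x) - f(x)| <= eps for all large k.
        Applying this with eps = 1/j for j = 1, 2, ... and intersecting the countably many full-measure sets,
        for a.e. x we get limsup_k |f_k(x) - f(x)| <= 1/j for every j, hence f_k -> f almost everywhere.
Conclusion: series converges; Borel-Cantelli yields f_k -> f a.e.


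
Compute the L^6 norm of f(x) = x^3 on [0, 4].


Step 1: ||f||_6 = (integral_0^4 |x^3|^6 dx)^(1/6)
     = (integral_0^4 x^18 dx)^(1/6)
Step 2: integral_0^4 x^18 dx = [x^19/(19)] from 0 to 4 = 4^19/19
     = 274877906944/19 = 1.446726e+10
Step 3: ||f||_6 = (1.446726e+10)^(1/6) = 49.362564
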